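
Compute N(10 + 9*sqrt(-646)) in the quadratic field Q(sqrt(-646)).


N(a + b*sqrt(d)) = a^2 - d*b^2
= (10)^2 - (-646)*(9)^2
= 100 + 52326
= 52426

52426


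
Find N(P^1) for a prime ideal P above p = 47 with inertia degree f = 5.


N(P^a) = p^(a*f)
= 47^(1*5)
= 47^5
= 229345007

229345007


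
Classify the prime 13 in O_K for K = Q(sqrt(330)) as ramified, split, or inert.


K = Q(sqrt(330)). Since d mod 4 = 2, disc(K) = 1320.
Check p | disc: 1320 mod 13 = 7.
p does not divide disc. Compute Legendre symbol (d/p):
5^((13-1)/2) mod 13 = -1
(d/p) = -1, so p is inert: (p) stays prime with e=1, f=2, g=1.
Therefore p is inert.

inert


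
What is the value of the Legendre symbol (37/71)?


p = 71 is prime, so compute (37/71) with the reciprocity algorithm (Jacobi-symbol steps: pull out 2s via (2/n), flip via reciprocity, reduce):
  reciprocity: (37/71) -> +(71/37)
  reduce: (34/37)
  pull out 2: (2/37) = -1  (since 37 mod 8 = 5)
  reciprocity: (17/37) -> +(37/17)
  reduce: (3/17)
  reciprocity: (3/17) -> +(17/3)
  reduce: (2/3)
  pull out 2: (2/3) = -1  (since 3 mod 8 = 3)
  (1/3) = 1
Product of signs = 1
(37/71) = 1

1


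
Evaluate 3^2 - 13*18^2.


x^2 - d*y^2
= 3^2 - 13*18^2
= 9 - 4212
= -4203

-4203


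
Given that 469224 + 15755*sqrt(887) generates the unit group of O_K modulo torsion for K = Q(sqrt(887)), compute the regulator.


epsilon = 469224 + 15755*sqrt(887)
= 938448.0000
R = ln(938448.0000)
= 13.7520

13.7520


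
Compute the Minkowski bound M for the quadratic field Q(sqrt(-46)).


d = -46, d mod 4 = 2, so disc(K) = 4d = -184; |disc(K)| = 184
Imaginary quadratic field, so n = 2, s = r2 = 1, r1 = 0
M = (n!/n^n) * (4/pi)^s * sqrt(|disc(K)|) = (2!/2^2) * (4/pi)^1 * sqrt(184)
= 0.5 * 1.273240 * 13.564660
= 8.6355

8.6355


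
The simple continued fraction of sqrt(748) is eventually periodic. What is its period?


Run the CF algorithm for sqrt(748).
a_0 = floor(sqrt(748)) = 27; set m_0=0, q_0=1.
Recurrence: m' = q*a - m,  q' = (d - m'^2)/q,  a' = floor((a_0 + m')/q').
  step 1: m=27, q=19, a=2
  step 2: m=11, q=33, a=1
  step 3: m=22, q=8, a=6
  step 4: m=26, q=9, a=5
  step 5: m=19, q=43, a=1
  step 6: m=24, q=4, a=12
  step 7: m=24, q=43, a=1
  step 8: m=19, q=9, a=5
  step 9: m=26, q=8, a=6
  step 10: m=22, q=33, a=1
  step 11: m=11, q=19, a=2
  step 12: m=27, q=1, a=54
a_12 = 2*a_0 = 54, so the period closes here.
sqrt(748) = [27; 2, 1, 6, 5, 1, 12, 1, 5, 6, 1, 2, 54]
Period length = 12

12


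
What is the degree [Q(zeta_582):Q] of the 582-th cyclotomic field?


The degree equals Euler's totient phi(582).
582 = 2 * 3 * 97
phi(582) = 192

192


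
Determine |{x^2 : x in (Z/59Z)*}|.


For prime p, the number of non-zero quadratic residues is (p-1)/2.
= (59-1)/2
= 29

29


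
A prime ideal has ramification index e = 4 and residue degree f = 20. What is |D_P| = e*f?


|D_P| = e * f
= 4 * 20
= 80

80


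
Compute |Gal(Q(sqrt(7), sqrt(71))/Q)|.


The 2 square roots of distinct primes are multiplicatively independent over Q,
so [K:Q] = 2^2 and Gal(K/Q) is isomorphic to (Z/2Z)^2.
|Gal| = 2^2 = 4

4


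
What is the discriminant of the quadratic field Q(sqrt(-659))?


For K = Q(sqrt(d)) with d squarefree: disc(K) = d if d = 1 mod 4, and disc(K) = 4d if d = 2 or 3 mod 4.
Here d = -659, and d mod 4 = 1.
d = 1 mod 4 (O_K = Z[(1+sqrt(d))/2]), so disc(K) = d = -659

-659


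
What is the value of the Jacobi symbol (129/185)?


Compute (129/185) via quadratic reciprocity:
  reciprocity: (129/185) -> +(185/129)
  reduce: (56/129)
  pull out 2: (2/129) = +1  (since 129 mod 8 = 1)
  pull out 2: (2/129) = +1  (since 129 mod 8 = 1)
  pull out 2: (2/129) = +1  (since 129 mod 8 = 1)
  reciprocity: (7/129) -> +(129/7)
  reduce: (3/7)
  reciprocity: (3/7) -> -(7/3)
  reduce: (1/3)
  (1/3) = 1
Product of signs = -1

-1


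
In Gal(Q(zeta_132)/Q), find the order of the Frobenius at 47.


The Frobenius at p in Gal(Q(zeta_n)/Q) = (Z/nZ)* is the class of p, so its order is ord_132(47), the smallest k >= 1 with 47^k = 1 mod 132.
n = 132 = 2^2 * 3 * 11, phi(132) = 40; the order divides phi(n).
Divisors of 40: 1, 2, 4, 5, 8, 10, 20, 40
Repeated squaring mod 132: 47^1 = 47, 47^2 = 97, 47^4 = 37, 47^8 = 49, 47^16 = 25, 47^32 = 97
Test divisors in increasing order:
  k=1: 47^1 = 47 mod 132
  k=2: 47^2 = 97 mod 132
  k=4: 47^4 = 37 mod 132
  k=5: 47^5 = 37 * 47 = 23 mod 132
  k=8: 47^8 = 49 mod 132
  k=10: 47^10 = 49 * 97 = 1 mod 132  <- first divisor giving 1
Order = 10

10


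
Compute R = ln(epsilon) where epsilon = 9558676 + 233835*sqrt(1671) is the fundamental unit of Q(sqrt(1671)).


epsilon = 9558676 + 233835*sqrt(1671)
= 1.9117e+07
R = ln(1.9117e+07)
= 16.7661

16.7661


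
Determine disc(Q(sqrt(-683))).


For K = Q(sqrt(d)) with d squarefree: disc(K) = d if d = 1 mod 4, and disc(K) = 4d if d = 2 or 3 mod 4.
Here d = -683, and d mod 4 = 1.
d = 1 mod 4 (O_K = Z[(1+sqrt(d))/2]), so disc(K) = d = -683

-683


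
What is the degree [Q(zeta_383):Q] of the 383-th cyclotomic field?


The degree equals Euler's totient phi(383).
383 = 383
phi(383) = 382

382


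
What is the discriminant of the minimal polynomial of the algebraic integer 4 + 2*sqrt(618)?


The element 4 + 2*sqrt(618) has minimal polynomial:
x^2 - 8*x - 2456
Discriminant = (-8)^2 - 4*(-2456)
= 64 + 9824
= 9888

9888


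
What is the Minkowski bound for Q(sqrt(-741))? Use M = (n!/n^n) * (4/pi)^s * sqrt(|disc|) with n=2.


d = -741, d mod 4 = 3, so disc(K) = 4d = -2964; |disc(K)| = 2964
Imaginary quadratic field, so n = 2, s = r2 = 1, r1 = 0
M = (n!/n^n) * (4/pi)^s * sqrt(|disc(K)|) = (2!/2^2) * (4/pi)^1 * sqrt(2964)
= 0.5 * 1.273240 * 54.442630
= 34.6593

34.6593


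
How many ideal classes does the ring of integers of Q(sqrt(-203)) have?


K = Q(sqrt(-203)). d mod 4 = 1, so D = disc(K) = d = -203
h(K) equals the number of primitive reduced positive-definite forms (a, b, c) = a*x^2 + b*x*y + c*y^2 with b^2 - 4ac = D,
where reduced means |b| <= a <= c, with b >= 0 whenever |b| = a or a = c, and primitive means gcd(a, b, c) = 1.
Reduced forces 3a^2 <= |D| = 203, so 1 <= a <= 8; b must have the parity of D, and c = (b^2 - D)/(4a) must be an integer >= a.
Enumerate a = 1..8, b in [-a, a]:
  a=1: (1, 1, 51)  [1]
  a=2: none
  a=3: (3, -1, 17), (3, 1, 17)  [2]
  a=4..6: none
  a=7: (7, 7, 9)  [1]
  a=8: none
Total reduced forms: 1 + 2 + 1 = 4
h = 4

4


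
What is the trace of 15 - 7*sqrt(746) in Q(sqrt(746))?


Tr(a + b*sqrt(d)) = (a + b*sqrt(d)) + (a - b*sqrt(d)) = 2a
= 2 * (15)
= 30

30


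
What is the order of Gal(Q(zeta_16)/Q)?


|Gal(Q(zeta_16)/Q)| = phi(16)
= 8

8


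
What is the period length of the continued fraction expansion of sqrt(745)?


Run the CF algorithm for sqrt(745).
a_0 = floor(sqrt(745)) = 27; set m_0=0, q_0=1.
Recurrence: m' = q*a - m,  q' = (d - m'^2)/q,  a' = floor((a_0 + m')/q').
  step 1: m=27, q=16, a=3
  step 2: m=21, q=19, a=2
  step 3: m=17, q=24, a=1
  step 4: m=7, q=29, a=1
  step 5: m=22, q=9, a=5
  step 6: m=23, q=24, a=2
  step 7: m=25, q=5, a=10
  step 8: m=25, q=24, a=2
  step 9: m=23, q=9, a=5
  step 10: m=22, q=29, a=1
  step 11: m=7, q=24, a=1
  step 12: m=17, q=19, a=2
  step 13: m=21, q=16, a=3
  step 14: m=27, q=1, a=54
a_14 = 2*a_0 = 54, so the period closes here.
sqrt(745) = [27; 3, 2, 1, 1, 5, 2, 10, 2, 5, 1, 1, 2, 3, 54]
Period length = 14

14


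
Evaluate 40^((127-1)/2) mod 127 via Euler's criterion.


p = 127 is prime and the exponent is (p-1)/2 = 63, so by Euler's criterion 40^63 = (40/127) = +1 or -1 mod 127.
Compute by square-and-multiply:
  63 = 32 + 16 + 8 + 4 + 2 + 1 (binary 111111)
  Repeated squaring mod 127: 40^1 = 40, 40^2 = 76, 40^4 = 61, 40^8 = 38, 40^16 = 47, 40^32 = 50
  40^63 = 40^32 * 40^16 * 40^8 * 40^4 * 40^2 * 40^1 = 50 * 47 * 38 * 61 * 76 * 40 mod 127
    50 * 47 = 2350 = 64 mod 127
    64 * 38 = 2432 = 19 mod 127
    19 * 61 = 1159 = 16 mod 127
    16 * 76 = 1216 = 73 mod 127
    73 * 40 = 2920 = 126 mod 127
  40^63 = 126 mod 127
Result 126 = p - 1 = -1 mod 127: 40 is a quadratic non-residue mod 127. As a residue in [0, p-1] the value is 126.
40^63 mod 127 = 126

126


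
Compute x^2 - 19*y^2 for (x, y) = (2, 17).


x^2 - d*y^2
= 2^2 - 19*17^2
= 4 - 5491
= -5487

-5487


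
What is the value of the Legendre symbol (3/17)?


p = 17 is prime, so compute (3/17) with the reciprocity algorithm (Jacobi-symbol steps: pull out 2s via (2/n), flip via reciprocity, reduce):
  reciprocity: (3/17) -> +(17/3)
  reduce: (2/3)
  pull out 2: (2/3) = -1  (since 3 mod 8 = 3)
  (1/3) = 1
Product of signs = -1
(3/17) = -1

-1


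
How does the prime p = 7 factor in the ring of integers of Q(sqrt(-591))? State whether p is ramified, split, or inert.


K = Q(sqrt(-591)). Since d mod 4 = 1, disc(K) = -591.
Check p | disc: -591 mod 7 = 4.
p does not divide disc. Compute Legendre symbol (d/p):
4^((7-1)/2) mod 7 = 1
(d/p) = 1, so p splits: (p) = P*P' with e=1, f=1, g=2.
Therefore p is split.

split


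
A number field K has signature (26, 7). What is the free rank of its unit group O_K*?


By Dirichlet's unit theorem:
rank = r1 + r2 - 1
= 26 + 7 - 1
= 32

32


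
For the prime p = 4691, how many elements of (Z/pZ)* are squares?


For prime p, the number of non-zero quadratic residues is (p-1)/2.
= (4691-1)/2
= 2345

2345


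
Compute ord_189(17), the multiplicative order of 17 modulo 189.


We want ord_189(17), the smallest k >= 1 with 17^k = 1 mod 189.
n = 189 = 3^3 * 7, phi(189) = 108; the order divides phi(n).
Divisors of 108: 1, 2, 3, 4, 6, 9, 12, 18, 27, 36, 54, 108
Repeated squaring mod 189: 17^1 = 17, 17^2 = 100, 17^4 = 172, 17^8 = 100, 17^16 = 172, 17^32 = 100, 17^64 = 172
Test divisors in increasing order:
  k=1: 17^1 = 17 mod 189
  k=2: 17^2 = 100 mod 189
  k=3: 17^3 = 100 * 17 = 188 mod 189
  k=4: 17^4 = 172 mod 189
  k=6: 17^6 = 172 * 100 = 1 mod 189  <- first divisor giving 1
Order = 6

6


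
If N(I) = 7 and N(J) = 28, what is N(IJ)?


N(IJ) = N(I) * N(J)
= 7 * 28
= 196

196


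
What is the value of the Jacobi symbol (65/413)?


Compute (65/413) via quadratic reciprocity:
  reciprocity: (65/413) -> +(413/65)
  reduce: (23/65)
  reciprocity: (23/65) -> +(65/23)
  reduce: (19/23)
  reciprocity: (19/23) -> -(23/19)
  reduce: (4/19)
  pull out 2: (2/19) = -1  (since 19 mod 8 = 3)
  pull out 2: (2/19) = -1  (since 19 mod 8 = 3)
  (1/19) = 1
Product of signs = -1

-1


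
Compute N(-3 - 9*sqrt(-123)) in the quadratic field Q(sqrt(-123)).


N(a + b*sqrt(d)) = a^2 - d*b^2
= (-3)^2 - (-123)*(-9)^2
= 9 + 9963
= 9972

9972


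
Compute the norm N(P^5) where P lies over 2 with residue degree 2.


N(P^a) = p^(a*f)
= 2^(5*2)
= 2^10
= 1024

1024


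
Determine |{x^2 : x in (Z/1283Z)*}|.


For prime p, the number of non-zero quadratic residues is (p-1)/2.
= (1283-1)/2
= 641

641


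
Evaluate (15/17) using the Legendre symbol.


p = 17 is prime, so compute (15/17) with the reciprocity algorithm (Jacobi-symbol steps: pull out 2s via (2/n), flip via reciprocity, reduce):
  reciprocity: (15/17) -> +(17/15)
  reduce: (2/15)
  pull out 2: (2/15) = +1  (since 15 mod 8 = 7)
  (1/15) = 1
Product of signs = 1
(15/17) = 1

1


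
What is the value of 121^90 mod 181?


p = 181 is prime and the exponent is (p-1)/2 = 90, so by Euler's criterion 121^90 = (121/181) = +1 or -1 mod 181.
Compute by square-and-multiply:
  90 = 64 + 16 + 8 + 2 (binary 1011010)
  Repeated squaring mod 181: 121^1 = 121, 121^2 = 161, 121^4 = 38, 121^8 = 177, 121^16 = 16, 121^32 = 75, 121^64 = 14
  121^90 = 121^64 * 121^16 * 121^8 * 121^2 = 14 * 16 * 177 * 161 mod 181
    14 * 16 = 224 = 43 mod 181
    43 * 177 = 7611 = 9 mod 181
    9 * 161 = 1449 = 1 mod 181
  121^90 = 1 mod 181
Result 1: 121 is a quadratic residue mod 181.
121^90 mod 181 = 1

1


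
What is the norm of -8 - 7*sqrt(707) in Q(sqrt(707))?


N(a + b*sqrt(d)) = a^2 - d*b^2
= (-8)^2 - (707)*(-7)^2
= 64 - 34643
= -34579

-34579


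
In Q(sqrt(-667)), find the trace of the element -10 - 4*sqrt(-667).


Tr(a + b*sqrt(d)) = (a + b*sqrt(d)) + (a - b*sqrt(d)) = 2a
= 2 * (-10)
= -20

-20


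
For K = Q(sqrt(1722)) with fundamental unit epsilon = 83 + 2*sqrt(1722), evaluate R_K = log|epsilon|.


epsilon = 83 + 2*sqrt(1722)
= 165.9940
R = ln(165.9940)
= 5.1120

5.1120


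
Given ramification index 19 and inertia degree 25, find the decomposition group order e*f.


|D_P| = e * f
= 19 * 25
= 475

475


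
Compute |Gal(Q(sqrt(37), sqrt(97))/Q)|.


The 2 square roots of distinct primes are multiplicatively independent over Q,
so [K:Q] = 2^2 and Gal(K/Q) is isomorphic to (Z/2Z)^2.
|Gal| = 2^2 = 4

4


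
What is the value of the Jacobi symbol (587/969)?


Compute (587/969) via quadratic reciprocity:
  reciprocity: (587/969) -> +(969/587)
  reduce: (382/587)
  pull out 2: (2/587) = -1  (since 587 mod 8 = 3)
  reciprocity: (191/587) -> -(587/191)
  reduce: (14/191)
  pull out 2: (2/191) = +1  (since 191 mod 8 = 7)
  reciprocity: (7/191) -> -(191/7)
  reduce: (2/7)
  pull out 2: (2/7) = +1  (since 7 mod 8 = 7)
  (1/7) = 1
Product of signs = -1

-1


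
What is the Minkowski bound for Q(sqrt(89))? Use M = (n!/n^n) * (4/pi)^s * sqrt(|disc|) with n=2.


d = 89, d mod 4 = 1, so disc(K) = d = 89; |disc(K)| = 89
Real quadratic field, so n = 2, s = r2 = 0, r1 = 2
M = (n!/n^n) * (4/pi)^s * sqrt(|disc(K)|) = (2!/2^2) * (4/pi)^0 * sqrt(89)
= 0.5 * 1.000000 * 9.433981
= 4.7170

4.7170


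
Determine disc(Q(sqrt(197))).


For K = Q(sqrt(d)) with d squarefree: disc(K) = d if d = 1 mod 4, and disc(K) = 4d if d = 2 or 3 mod 4.
Here d = 197, and d mod 4 = 1.
d = 1 mod 4 (O_K = Z[(1+sqrt(d))/2]), so disc(K) = d = 197

197


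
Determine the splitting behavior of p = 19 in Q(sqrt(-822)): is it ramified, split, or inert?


K = Q(sqrt(-822)). Since d mod 4 = 2, disc(K) = -3288.
Check p | disc: -3288 mod 19 = 18.
p does not divide disc. Compute Legendre symbol (d/p):
14^((19-1)/2) mod 19 = -1
(d/p) = -1, so p is inert: (p) stays prime with e=1, f=2, g=1.
Therefore p is inert.

inert


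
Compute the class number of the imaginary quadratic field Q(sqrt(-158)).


K = Q(sqrt(-158)). d mod 4 = 2, so D = disc(K) = 4d = -632
h(K) equals the number of primitive reduced positive-definite forms (a, b, c) = a*x^2 + b*x*y + c*y^2 with b^2 - 4ac = D,
where reduced means |b| <= a <= c, with b >= 0 whenever |b| = a or a = c, and primitive means gcd(a, b, c) = 1.
Reduced forces 3a^2 <= |D| = 632, so 1 <= a <= 14; b must have the parity of D, and c = (b^2 - D)/(4a) must be an integer >= a.
Enumerate a = 1..14, b in [-a, a]:
  a=1: (1, 0, 158)  [1]
  a=2: (2, 0, 79)  [1]
  a=3: (3, -2, 53), (3, 2, 53)  [2]
  a=4..5: none
  a=6: (6, -4, 27), (6, 4, 27)  [2]
  a=7..8: none
  a=9: (9, -4, 18), (9, 4, 18)  [2]
  a=10..14: none
Total reduced forms: 1 + 1 + 2 + 2 + 2 = 8
h = 8

8


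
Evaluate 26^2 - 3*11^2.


x^2 - d*y^2
= 26^2 - 3*11^2
= 676 - 363
= 313

313


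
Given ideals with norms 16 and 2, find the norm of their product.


N(IJ) = N(I) * N(J)
= 16 * 2
= 32

32


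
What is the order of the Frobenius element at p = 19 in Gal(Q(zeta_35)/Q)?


The Frobenius at p in Gal(Q(zeta_n)/Q) = (Z/nZ)* is the class of p, so its order is ord_35(19), the smallest k >= 1 with 19^k = 1 mod 35.
n = 35 = 5 * 7, phi(35) = 24; the order divides phi(n).
Divisors of 24: 1, 2, 3, 4, 6, 8, 12, 24
Repeated squaring mod 35: 19^1 = 19, 19^2 = 11, 19^4 = 16, 19^8 = 11, 19^16 = 16
Test divisors in increasing order:
  k=1: 19^1 = 19 mod 35
  k=2: 19^2 = 11 mod 35
  k=3: 19^3 = 11 * 19 = 34 mod 35
  k=4: 19^4 = 16 mod 35
  k=6: 19^6 = 16 * 11 = 1 mod 35  <- first divisor giving 1
Order = 6

6


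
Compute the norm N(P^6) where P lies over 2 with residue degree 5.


N(P^a) = p^(a*f)
= 2^(6*5)
= 2^30
= 1073741824

1073741824


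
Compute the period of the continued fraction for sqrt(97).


Run the CF algorithm for sqrt(97).
a_0 = floor(sqrt(97)) = 9; set m_0=0, q_0=1.
Recurrence: m' = q*a - m,  q' = (d - m'^2)/q,  a' = floor((a_0 + m')/q').
  step 1: m=9, q=16, a=1
  step 2: m=7, q=3, a=5
  step 3: m=8, q=11, a=1
  step 4: m=3, q=8, a=1
  step 5: m=5, q=9, a=1
  step 6: m=4, q=9, a=1
  step 7: m=5, q=8, a=1
  step 8: m=3, q=11, a=1
  step 9: m=8, q=3, a=5
  step 10: m=7, q=16, a=1
  step 11: m=9, q=1, a=18
a_11 = 2*a_0 = 18, so the period closes here.
sqrt(97) = [9; 1, 5, 1, 1, 1, 1, 1, 1, 5, 1, 18]
Period length = 11

11


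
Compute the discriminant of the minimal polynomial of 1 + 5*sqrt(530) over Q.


The element 1 + 5*sqrt(530) has minimal polynomial:
x^2 - 2*x - 13249
Discriminant = (-2)^2 - 4*(-13249)
= 4 + 52996
= 53000

53000


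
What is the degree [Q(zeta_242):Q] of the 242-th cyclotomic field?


The degree equals Euler's totient phi(242).
242 = 2 * 11^2
phi(242) = 110

110


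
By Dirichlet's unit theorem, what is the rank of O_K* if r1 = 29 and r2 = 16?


By Dirichlet's unit theorem:
rank = r1 + r2 - 1
= 29 + 16 - 1
= 44

44


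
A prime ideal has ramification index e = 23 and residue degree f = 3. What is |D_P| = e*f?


|D_P| = e * f
= 23 * 3
= 69

69


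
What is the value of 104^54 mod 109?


p = 109 is prime and the exponent is (p-1)/2 = 54, so by Euler's criterion 104^54 = (104/109) = +1 or -1 mod 109.
Compute by square-and-multiply:
  54 = 32 + 16 + 4 + 2 (binary 110110)
  Repeated squaring mod 109: 104^1 = 104, 104^2 = 25, 104^4 = 80, 104^8 = 78, 104^16 = 89, 104^32 = 73
  104^54 = 104^32 * 104^16 * 104^4 * 104^2 = 73 * 89 * 80 * 25 mod 109
    73 * 89 = 6497 = 66 mod 109
    66 * 80 = 5280 = 48 mod 109
    48 * 25 = 1200 = 1 mod 109
  104^54 = 1 mod 109
Result 1: 104 is a quadratic residue mod 109.
104^54 mod 109 = 1

1


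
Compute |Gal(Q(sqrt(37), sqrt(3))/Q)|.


The 2 square roots of distinct primes are multiplicatively independent over Q,
so [K:Q] = 2^2 and Gal(K/Q) is isomorphic to (Z/2Z)^2.
|Gal| = 2^2 = 4

4


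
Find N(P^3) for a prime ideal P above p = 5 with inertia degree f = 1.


N(P^a) = p^(a*f)
= 5^(3*1)
= 5^3
= 125

125


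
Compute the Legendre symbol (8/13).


p = 13 is prime, so compute (8/13) with the reciprocity algorithm (Jacobi-symbol steps: pull out 2s via (2/n), flip via reciprocity, reduce):
  pull out 2: (2/13) = -1  (since 13 mod 8 = 5)
  pull out 2: (2/13) = -1  (since 13 mod 8 = 5)
  pull out 2: (2/13) = -1  (since 13 mod 8 = 5)
  (1/13) = 1
Product of signs = -1
(8/13) = -1

-1


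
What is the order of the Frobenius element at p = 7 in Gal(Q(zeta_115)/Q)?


The Frobenius at p in Gal(Q(zeta_n)/Q) = (Z/nZ)* is the class of p, so its order is ord_115(7), the smallest k >= 1 with 7^k = 1 mod 115.
n = 115 = 5 * 23, phi(115) = 88; the order divides phi(n).
Divisors of 88: 1, 2, 4, 8, 11, 22, 44, 88
Repeated squaring mod 115: 7^1 = 7, 7^2 = 49, 7^4 = 101, 7^8 = 81, 7^16 = 6, 7^32 = 36, 7^64 = 31
Test divisors in increasing order:
  k=1: 7^1 = 7 mod 115
  k=2: 7^2 = 49 mod 115
  k=4: 7^4 = 101 mod 115
  k=8: 7^8 = 81 mod 115
  k=11: 7^11 = 81 * 49 * 7 = 68 mod 115
  k=22: 7^22 = 6 * 101 * 49 = 24 mod 115
  k=44: 7^44 = 36 * 81 * 101 = 1 mod 115  <- first divisor giving 1
Order = 44

44


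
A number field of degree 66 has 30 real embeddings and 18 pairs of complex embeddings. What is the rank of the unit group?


By Dirichlet's unit theorem:
rank = r1 + r2 - 1
= 30 + 18 - 1
= 47

47


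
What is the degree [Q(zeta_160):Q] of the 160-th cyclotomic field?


The degree equals Euler's totient phi(160).
160 = 2^5 * 5
phi(160) = 64

64


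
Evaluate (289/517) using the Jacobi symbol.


Compute (289/517) via quadratic reciprocity:
  reciprocity: (289/517) -> +(517/289)
  reduce: (228/289)
  pull out 2: (2/289) = +1  (since 289 mod 8 = 1)
  pull out 2: (2/289) = +1  (since 289 mod 8 = 1)
  reciprocity: (57/289) -> +(289/57)
  reduce: (4/57)
  pull out 2: (2/57) = +1  (since 57 mod 8 = 1)
  pull out 2: (2/57) = +1  (since 57 mod 8 = 1)
  (1/57) = 1
Product of signs = 1

1


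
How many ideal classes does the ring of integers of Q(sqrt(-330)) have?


K = Q(sqrt(-330)). d mod 4 = 2, so D = disc(K) = 4d = -1320
h(K) equals the number of primitive reduced positive-definite forms (a, b, c) = a*x^2 + b*x*y + c*y^2 with b^2 - 4ac = D,
where reduced means |b| <= a <= c, with b >= 0 whenever |b| = a or a = c, and primitive means gcd(a, b, c) = 1.
Reduced forces 3a^2 <= |D| = 1320, so 1 <= a <= 20; b must have the parity of D, and c = (b^2 - D)/(4a) must be an integer >= a.
Enumerate a = 1..20, b in [-a, a]:
  a=1: (1, 0, 330)  [1]
  a=2: (2, 0, 165)  [1]
  a=3: (3, 0, 110)  [1]
  a=4: none
  a=5: (5, 0, 66)  [1]
  a=6: (6, 0, 55)  [1]
  a=7..9: none
  a=10: (10, 0, 33)  [1]
  a=11: (11, 0, 30)  [1]
  a=12..14: none
  a=15: (15, 0, 22)  [1]
  a=16..20: none
Total reduced forms: 1 + 1 + 1 + 1 + 1 + 1 + 1 + 1 = 8
h = 8

8


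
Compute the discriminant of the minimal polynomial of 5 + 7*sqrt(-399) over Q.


The element 5 + 7*sqrt(-399) has minimal polynomial:
x^2 - 10*x + 19576
Discriminant = (-10)^2 - 4*(19576)
= 100 - 78304
= -78204

-78204


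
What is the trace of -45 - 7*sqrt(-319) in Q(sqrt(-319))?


Tr(a + b*sqrt(d)) = (a + b*sqrt(d)) + (a - b*sqrt(d)) = 2a
= 2 * (-45)
= -90

-90


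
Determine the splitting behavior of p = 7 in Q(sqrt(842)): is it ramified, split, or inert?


K = Q(sqrt(842)). Since d mod 4 = 2, disc(K) = 3368.
Check p | disc: 3368 mod 7 = 1.
p does not divide disc. Compute Legendre symbol (d/p):
2^((7-1)/2) mod 7 = 1
(d/p) = 1, so p splits: (p) = P*P' with e=1, f=1, g=2.
Therefore p is split.

split


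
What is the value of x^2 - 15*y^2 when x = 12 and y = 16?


x^2 - d*y^2
= 12^2 - 15*16^2
= 144 - 3840
= -3696

-3696


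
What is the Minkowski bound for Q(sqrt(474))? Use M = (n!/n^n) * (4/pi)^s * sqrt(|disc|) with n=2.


d = 474, d mod 4 = 2, so disc(K) = 4d = 1896; |disc(K)| = 1896
Real quadratic field, so n = 2, s = r2 = 0, r1 = 2
M = (n!/n^n) * (4/pi)^s * sqrt(|disc(K)|) = (2!/2^2) * (4/pi)^0 * sqrt(1896)
= 0.5 * 1.000000 * 43.543082
= 21.7715

21.7715


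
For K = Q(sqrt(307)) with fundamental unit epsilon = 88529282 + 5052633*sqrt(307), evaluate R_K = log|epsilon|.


epsilon = 88529282 + 5052633*sqrt(307)
= 1.7706e+08
R = ln(1.7706e+08)
= 18.9920

18.9920


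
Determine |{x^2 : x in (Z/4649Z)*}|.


For prime p, the number of non-zero quadratic residues is (p-1)/2.
= (4649-1)/2
= 2324

2324


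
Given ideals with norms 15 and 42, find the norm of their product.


N(IJ) = N(I) * N(J)
= 15 * 42
= 630

630


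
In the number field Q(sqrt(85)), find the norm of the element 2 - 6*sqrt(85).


N(a + b*sqrt(d)) = a^2 - d*b^2
= (2)^2 - (85)*(-6)^2
= 4 - 3060
= -3056

-3056


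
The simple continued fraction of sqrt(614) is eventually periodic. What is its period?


Run the CF algorithm for sqrt(614).
a_0 = floor(sqrt(614)) = 24; set m_0=0, q_0=1.
Recurrence: m' = q*a - m,  q' = (d - m'^2)/q,  a' = floor((a_0 + m')/q').
  step 1: m=24, q=38, a=1
  step 2: m=14, q=11, a=3
  step 3: m=19, q=23, a=1
  step 4: m=4, q=26, a=1
  step 5: m=22, q=5, a=9
  step 6: m=23, q=17, a=2
  step 7: m=11, q=29, a=1
  step 8: m=18, q=10, a=4
  step 9: m=22, q=13, a=3
  step 10: m=17, q=25, a=1
  step 11: m=8, q=22, a=1
  step 12: m=14, q=19, a=2
  step 13: m=24, q=2, a=24
  step 14: m=24, q=19, a=2
  step 15: m=14, q=22, a=1
  step 16: m=8, q=25, a=1
  step 17: m=17, q=13, a=3
  step 18: m=22, q=10, a=4
  step 19: m=18, q=29, a=1
  step 20: m=11, q=17, a=2
  step 21: m=23, q=5, a=9
  step 22: m=22, q=26, a=1
  step 23: m=4, q=23, a=1
  step 24: m=19, q=11, a=3
  step 25: m=14, q=38, a=1
  step 26: m=24, q=1, a=48
a_26 = 2*a_0 = 48, so the period closes here.
sqrt(614) = [24; 1, 3, 1, 1, 9, 2, 1, 4, 3, 1, 1, 2, 24, 2, 1, 1, 3, 4, 1, 2, 9, 1, 1, 3, 1, 48]
Period length = 26

26


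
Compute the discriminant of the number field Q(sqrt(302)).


For K = Q(sqrt(d)) with d squarefree: disc(K) = d if d = 1 mod 4, and disc(K) = 4d if d = 2 or 3 mod 4.
Here d = 302, and d mod 4 = 2.
d = 2 mod 4, not 1 (O_K = Z[sqrt(d)]), so disc(K) = 4d = 4 * (302) = 1208

1208


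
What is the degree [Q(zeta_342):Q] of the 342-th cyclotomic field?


The degree equals Euler's totient phi(342).
342 = 2 * 3^2 * 19
phi(342) = 108

108


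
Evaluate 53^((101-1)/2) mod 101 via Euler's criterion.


p = 101 is prime and the exponent is (p-1)/2 = 50, so by Euler's criterion 53^50 = (53/101) = +1 or -1 mod 101.
Compute by square-and-multiply:
  50 = 32 + 16 + 2 (binary 110010)
  Repeated squaring mod 101: 53^1 = 53, 53^2 = 82, 53^4 = 58, 53^8 = 31, 53^16 = 52, 53^32 = 78
  53^50 = 53^32 * 53^16 * 53^2 = 78 * 52 * 82 mod 101
    78 * 52 = 4056 = 16 mod 101
    16 * 82 = 1312 = 100 mod 101
  53^50 = 100 mod 101
Result 100 = p - 1 = -1 mod 101: 53 is a quadratic non-residue mod 101. As a residue in [0, p-1] the value is 100.
53^50 mod 101 = 100

100


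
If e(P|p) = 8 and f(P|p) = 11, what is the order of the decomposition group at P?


|D_P| = e * f
= 8 * 11
= 88

88


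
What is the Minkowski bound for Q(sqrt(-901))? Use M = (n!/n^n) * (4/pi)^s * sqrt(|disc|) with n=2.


d = -901, d mod 4 = 3, so disc(K) = 4d = -3604; |disc(K)| = 3604
Imaginary quadratic field, so n = 2, s = r2 = 1, r1 = 0
M = (n!/n^n) * (4/pi)^s * sqrt(|disc(K)|) = (2!/2^2) * (4/pi)^1 * sqrt(3604)
= 0.5 * 1.273240 * 60.033324
= 38.2184

38.2184


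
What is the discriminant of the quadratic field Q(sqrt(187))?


For K = Q(sqrt(d)) with d squarefree: disc(K) = d if d = 1 mod 4, and disc(K) = 4d if d = 2 or 3 mod 4.
Here d = 187, and d mod 4 = 3.
d = 3 mod 4, not 1 (O_K = Z[sqrt(d)]), so disc(K) = 4d = 4 * (187) = 748

748


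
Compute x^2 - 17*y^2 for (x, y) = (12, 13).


x^2 - d*y^2
= 12^2 - 17*13^2
= 144 - 2873
= -2729

-2729


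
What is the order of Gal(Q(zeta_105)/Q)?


|Gal(Q(zeta_105)/Q)| = phi(105)
= 48

48


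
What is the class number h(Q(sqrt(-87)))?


K = Q(sqrt(-87)). d mod 4 = 1, so D = disc(K) = d = -87
h(K) equals the number of primitive reduced positive-definite forms (a, b, c) = a*x^2 + b*x*y + c*y^2 with b^2 - 4ac = D,
where reduced means |b| <= a <= c, with b >= 0 whenever |b| = a or a = c, and primitive means gcd(a, b, c) = 1.
Reduced forces 3a^2 <= |D| = 87, so 1 <= a <= 5; b must have the parity of D, and c = (b^2 - D)/(4a) must be an integer >= a.
Enumerate a = 1..5, b in [-a, a]:
  a=1: (1, 1, 22)  [1]
  a=2: (2, -1, 11), (2, 1, 11)  [2]
  a=3: (3, 3, 8)  [1]
  a=4: (4, -3, 6), (4, 3, 6)  [2]
  a=5: none
Total reduced forms: 1 + 2 + 1 + 2 = 6
h = 6

6


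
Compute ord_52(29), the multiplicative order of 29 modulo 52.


We want ord_52(29), the smallest k >= 1 with 29^k = 1 mod 52.
n = 52 = 2^2 * 13, phi(52) = 24; the order divides phi(n).
Divisors of 24: 1, 2, 3, 4, 6, 8, 12, 24
Repeated squaring mod 52: 29^1 = 29, 29^2 = 9, 29^4 = 29, 29^8 = 9, 29^16 = 29
Test divisors in increasing order:
  k=1: 29^1 = 29 mod 52
  k=2: 29^2 = 9 mod 52
  k=3: 29^3 = 9 * 29 = 1 mod 52  <- first divisor giving 1
Order = 3

3


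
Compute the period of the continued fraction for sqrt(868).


Run the CF algorithm for sqrt(868).
a_0 = floor(sqrt(868)) = 29; set m_0=0, q_0=1.
Recurrence: m' = q*a - m,  q' = (d - m'^2)/q,  a' = floor((a_0 + m')/q').
  step 1: m=29, q=27, a=2
  step 2: m=25, q=9, a=6
  step 3: m=29, q=3, a=19
  step 4: m=28, q=28, a=2
  step 5: m=28, q=3, a=19
  step 6: m=29, q=9, a=6
  step 7: m=25, q=27, a=2
  step 8: m=29, q=1, a=58
a_8 = 2*a_0 = 58, so the period closes here.
sqrt(868) = [29; 2, 6, 19, 2, 19, 6, 2, 58]
Period length = 8

8


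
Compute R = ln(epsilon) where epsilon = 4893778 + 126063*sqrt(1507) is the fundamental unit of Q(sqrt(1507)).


epsilon = 4893778 + 126063*sqrt(1507)
= 9.7876e+06
R = ln(9.7876e+06)
= 16.0966

16.0966


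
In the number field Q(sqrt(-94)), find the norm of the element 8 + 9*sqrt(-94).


N(a + b*sqrt(d)) = a^2 - d*b^2
= (8)^2 - (-94)*(9)^2
= 64 + 7614
= 7678

7678


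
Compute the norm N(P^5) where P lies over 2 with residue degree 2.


N(P^a) = p^(a*f)
= 2^(5*2)
= 2^10
= 1024

1024


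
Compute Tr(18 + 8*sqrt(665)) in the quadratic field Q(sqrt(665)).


Tr(a + b*sqrt(d)) = (a + b*sqrt(d)) + (a - b*sqrt(d)) = 2a
= 2 * (18)
= 36

36


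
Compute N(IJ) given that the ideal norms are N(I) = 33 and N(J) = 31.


N(IJ) = N(I) * N(J)
= 33 * 31
= 1023

1023


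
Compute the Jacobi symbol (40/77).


Compute (40/77) via quadratic reciprocity:
  pull out 2: (2/77) = -1  (since 77 mod 8 = 5)
  pull out 2: (2/77) = -1  (since 77 mod 8 = 5)
  pull out 2: (2/77) = -1  (since 77 mod 8 = 5)
  reciprocity: (5/77) -> +(77/5)
  reduce: (2/5)
  pull out 2: (2/5) = -1  (since 5 mod 8 = 5)
  (1/5) = 1
Product of signs = 1

1


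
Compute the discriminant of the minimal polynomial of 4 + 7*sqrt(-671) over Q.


The element 4 + 7*sqrt(-671) has minimal polynomial:
x^2 - 8*x + 32895
Discriminant = (-8)^2 - 4*(32895)
= 64 - 131580
= -131516

-131516


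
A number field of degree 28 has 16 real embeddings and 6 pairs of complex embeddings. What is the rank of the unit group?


By Dirichlet's unit theorem:
rank = r1 + r2 - 1
= 16 + 6 - 1
= 21

21


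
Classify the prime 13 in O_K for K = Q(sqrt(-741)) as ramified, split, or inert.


K = Q(sqrt(-741)). Since d mod 4 = 3, disc(K) = -2964.
Check p | disc: -2964 mod 13 = 0.
p divides disc, so p ramifies: (p) = P^2 with e=2, f=1, g=1.
Therefore p is ramified.

ramified


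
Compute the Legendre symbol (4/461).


p = 461 is prime, so compute (4/461) with the reciprocity algorithm (Jacobi-symbol steps: pull out 2s via (2/n), flip via reciprocity, reduce):
  pull out 2: (2/461) = -1  (since 461 mod 8 = 5)
  pull out 2: (2/461) = -1  (since 461 mod 8 = 5)
  (1/461) = 1
Product of signs = 1
(4/461) = 1

1


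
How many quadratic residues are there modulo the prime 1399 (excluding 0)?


For prime p, the number of non-zero quadratic residues is (p-1)/2.
= (1399-1)/2
= 699

699


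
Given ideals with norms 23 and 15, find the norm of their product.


N(IJ) = N(I) * N(J)
= 23 * 15
= 345

345


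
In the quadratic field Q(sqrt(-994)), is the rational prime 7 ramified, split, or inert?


K = Q(sqrt(-994)). Since d mod 4 = 2, disc(K) = -3976.
Check p | disc: -3976 mod 7 = 0.
p divides disc, so p ramifies: (p) = P^2 with e=2, f=1, g=1.
Therefore p is ramified.

ramified


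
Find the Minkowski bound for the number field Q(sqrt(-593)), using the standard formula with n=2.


d = -593, d mod 4 = 3, so disc(K) = 4d = -2372; |disc(K)| = 2372
Imaginary quadratic field, so n = 2, s = r2 = 1, r1 = 0
M = (n!/n^n) * (4/pi)^s * sqrt(|disc(K)|) = (2!/2^2) * (4/pi)^1 * sqrt(2372)
= 0.5 * 1.273240 * 48.703183
= 31.0054

31.0054


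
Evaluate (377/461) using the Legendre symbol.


p = 461 is prime, so compute (377/461) with the reciprocity algorithm (Jacobi-symbol steps: pull out 2s via (2/n), flip via reciprocity, reduce):
  reciprocity: (377/461) -> +(461/377)
  reduce: (84/377)
  pull out 2: (2/377) = +1  (since 377 mod 8 = 1)
  pull out 2: (2/377) = +1  (since 377 mod 8 = 1)
  reciprocity: (21/377) -> +(377/21)
  reduce: (20/21)
  pull out 2: (2/21) = -1  (since 21 mod 8 = 5)
  pull out 2: (2/21) = -1  (since 21 mod 8 = 5)
  reciprocity: (5/21) -> +(21/5)
  reduce: (1/5)
  (1/5) = 1
Product of signs = 1
(377/461) = 1

1


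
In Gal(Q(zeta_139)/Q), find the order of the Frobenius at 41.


The Frobenius at p in Gal(Q(zeta_n)/Q) = (Z/nZ)* is the class of p, so its order is ord_139(41), the smallest k >= 1 with 41^k = 1 mod 139.
n = 139 = 139, phi(139) = 138; the order divides phi(n).
Divisors of 138: 1, 2, 3, 6, 23, 46, 69, 138
Repeated squaring mod 139: 41^1 = 41, 41^2 = 13, 41^4 = 30, 41^8 = 66, 41^16 = 47, 41^32 = 124, 41^64 = 86, 41^128 = 29
Test divisors in increasing order:
  k=1: 41^1 = 41 mod 139
  k=2: 41^2 = 13 mod 139
  k=3: 41^3 = 13 * 41 = 116 mod 139
  k=6: 41^6 = 30 * 13 = 112 mod 139
  k=23: 41^23 = 47 * 30 * 13 * 41 = 96 mod 139
  k=46: 41^46 = 124 * 66 * 30 * 13 = 42 mod 139
  k=69: 41^69 = 86 * 30 * 41 = 1 mod 139  <- first divisor giving 1
Order = 69

69


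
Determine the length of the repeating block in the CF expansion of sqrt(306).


Run the CF algorithm for sqrt(306).
a_0 = floor(sqrt(306)) = 17; set m_0=0, q_0=1.
Recurrence: m' = q*a - m,  q' = (d - m'^2)/q,  a' = floor((a_0 + m')/q').
  step 1: m=17, q=17, a=2
  step 2: m=17, q=1, a=34
a_2 = 2*a_0 = 34, so the period closes here.
sqrt(306) = [17; 2, 34]
Period length = 2

2


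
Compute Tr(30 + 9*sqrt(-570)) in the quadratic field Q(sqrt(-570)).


Tr(a + b*sqrt(d)) = (a + b*sqrt(d)) + (a - b*sqrt(d)) = 2a
= 2 * (30)
= 60

60


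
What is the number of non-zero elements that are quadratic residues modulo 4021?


For prime p, the number of non-zero quadratic residues is (p-1)/2.
= (4021-1)/2
= 2010

2010


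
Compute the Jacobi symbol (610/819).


Compute (610/819) via quadratic reciprocity:
  pull out 2: (2/819) = -1  (since 819 mod 8 = 3)
  reciprocity: (305/819) -> +(819/305)
  reduce: (209/305)
  reciprocity: (209/305) -> +(305/209)
  reduce: (96/209)
  pull out 2: (2/209) = +1  (since 209 mod 8 = 1)
  pull out 2: (2/209) = +1  (since 209 mod 8 = 1)
  pull out 2: (2/209) = +1  (since 209 mod 8 = 1)
  pull out 2: (2/209) = +1  (since 209 mod 8 = 1)
  pull out 2: (2/209) = +1  (since 209 mod 8 = 1)
  reciprocity: (3/209) -> +(209/3)
  reduce: (2/3)
  pull out 2: (2/3) = -1  (since 3 mod 8 = 3)
  (1/3) = 1
Product of signs = 1

1


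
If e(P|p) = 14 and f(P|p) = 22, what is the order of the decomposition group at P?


|D_P| = e * f
= 14 * 22
= 308

308


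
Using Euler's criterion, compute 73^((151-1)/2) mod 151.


p = 151 is prime and the exponent is (p-1)/2 = 75, so by Euler's criterion 73^75 = (73/151) = +1 or -1 mod 151.
Compute by square-and-multiply:
  75 = 64 + 8 + 2 + 1 (binary 1001011)
  Repeated squaring mod 151: 73^1 = 73, 73^2 = 44, 73^4 = 124, 73^8 = 125, 73^16 = 72, 73^32 = 50, 73^64 = 84
  73^75 = 73^64 * 73^8 * 73^2 * 73^1 = 84 * 125 * 44 * 73 mod 151
    84 * 125 = 10500 = 81 mod 151
    81 * 44 = 3564 = 91 mod 151
    91 * 73 = 6643 = 150 mod 151
  73^75 = 150 mod 151
Result 150 = p - 1 = -1 mod 151: 73 is a quadratic non-residue mod 151. As a residue in [0, p-1] the value is 150.
73^75 mod 151 = 150

150


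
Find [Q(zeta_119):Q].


The degree equals Euler's totient phi(119).
119 = 7 * 17
phi(119) = 96

96


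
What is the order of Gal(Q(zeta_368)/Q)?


|Gal(Q(zeta_368)/Q)| = phi(368)
= 176

176


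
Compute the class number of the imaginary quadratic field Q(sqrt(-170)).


K = Q(sqrt(-170)). d mod 4 = 2, so D = disc(K) = 4d = -680
h(K) equals the number of primitive reduced positive-definite forms (a, b, c) = a*x^2 + b*x*y + c*y^2 with b^2 - 4ac = D,
where reduced means |b| <= a <= c, with b >= 0 whenever |b| = a or a = c, and primitive means gcd(a, b, c) = 1.
Reduced forces 3a^2 <= |D| = 680, so 1 <= a <= 15; b must have the parity of D, and c = (b^2 - D)/(4a) must be an integer >= a.
Enumerate a = 1..15, b in [-a, a]:
  a=1: (1, 0, 170)  [1]
  a=2: (2, 0, 85)  [1]
  a=3: (3, -2, 57), (3, 2, 57)  [2]
  a=4: none
  a=5: (5, 0, 34)  [1]
  a=6: (6, -4, 29), (6, 4, 29)  [2]
  a=7..8: none
  a=9: (9, -2, 19), (9, 2, 19)  [2]
  a=10: (10, 0, 17)  [1]
  a=11..12: none
  a=13: (13, -10, 15), (13, 10, 15)  [2]
  a=14..15: none
Total reduced forms: 1 + 1 + 2 + 1 + 2 + 2 + 1 + 2 = 12
h = 12

12


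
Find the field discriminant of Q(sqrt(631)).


For K = Q(sqrt(d)) with d squarefree: disc(K) = d if d = 1 mod 4, and disc(K) = 4d if d = 2 or 3 mod 4.
Here d = 631, and d mod 4 = 3.
d = 3 mod 4, not 1 (O_K = Z[sqrt(d)]), so disc(K) = 4d = 4 * (631) = 2524

2524


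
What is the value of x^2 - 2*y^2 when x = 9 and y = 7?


x^2 - d*y^2
= 9^2 - 2*7^2
= 81 - 98
= -17

-17


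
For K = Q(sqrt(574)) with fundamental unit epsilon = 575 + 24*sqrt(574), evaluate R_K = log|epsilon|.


epsilon = 575 + 24*sqrt(574)
= 1149.9991
R = ln(1149.9991)
= 7.0475

7.0475


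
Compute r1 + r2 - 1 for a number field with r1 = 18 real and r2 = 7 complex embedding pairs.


By Dirichlet's unit theorem:
rank = r1 + r2 - 1
= 18 + 7 - 1
= 24

24


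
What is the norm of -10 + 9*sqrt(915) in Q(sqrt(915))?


N(a + b*sqrt(d)) = a^2 - d*b^2
= (-10)^2 - (915)*(9)^2
= 100 - 74115
= -74015

-74015


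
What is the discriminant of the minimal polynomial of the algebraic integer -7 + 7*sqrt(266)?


The element -7 + 7*sqrt(266) has minimal polynomial:
x^2 + 14*x - 12985
Discriminant = (14)^2 - 4*(-12985)
= 196 + 51940
= 52136

52136


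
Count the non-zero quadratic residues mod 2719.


For prime p, the number of non-zero quadratic residues is (p-1)/2.
= (2719-1)/2
= 1359

1359


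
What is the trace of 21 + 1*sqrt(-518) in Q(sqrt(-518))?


Tr(a + b*sqrt(d)) = (a + b*sqrt(d)) + (a - b*sqrt(d)) = 2a
= 2 * (21)
= 42

42


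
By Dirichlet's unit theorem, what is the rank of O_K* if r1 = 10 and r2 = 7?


By Dirichlet's unit theorem:
rank = r1 + r2 - 1
= 10 + 7 - 1
= 16

16


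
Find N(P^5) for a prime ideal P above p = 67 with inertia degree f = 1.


N(P^a) = p^(a*f)
= 67^(5*1)
= 67^5
= 1350125107

1350125107


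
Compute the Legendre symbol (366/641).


p = 641 is prime, so compute (366/641) with the reciprocity algorithm (Jacobi-symbol steps: pull out 2s via (2/n), flip via reciprocity, reduce):
  pull out 2: (2/641) = +1  (since 641 mod 8 = 1)
  reciprocity: (183/641) -> +(641/183)
  reduce: (92/183)
  pull out 2: (2/183) = +1  (since 183 mod 8 = 7)
  pull out 2: (2/183) = +1  (since 183 mod 8 = 7)
  reciprocity: (23/183) -> -(183/23)
  reduce: (22/23)
  pull out 2: (2/23) = +1  (since 23 mod 8 = 7)
  reciprocity: (11/23) -> -(23/11)
  reduce: (1/11)
  (1/11) = 1
Product of signs = 1
(366/641) = 1

1


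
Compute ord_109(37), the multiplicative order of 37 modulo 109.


We want ord_109(37), the smallest k >= 1 with 37^k = 1 mod 109.
n = 109 = 109, phi(109) = 108; the order divides phi(n).
Divisors of 108: 1, 2, 3, 4, 6, 9, 12, 18, 27, 36, 54, 108
Repeated squaring mod 109: 37^1 = 37, 37^2 = 61, 37^4 = 15, 37^8 = 7, 37^16 = 49, 37^32 = 3, 37^64 = 9
Test divisors in increasing order:
  k=1: 37^1 = 37 mod 109
  k=2: 37^2 = 61 mod 109
  k=3: 37^3 = 61 * 37 = 77 mod 109
  k=4: 37^4 = 15 mod 109
  k=6: 37^6 = 15 * 61 = 43 mod 109
  k=9: 37^9 = 7 * 37 = 41 mod 109
  k=12: 37^12 = 7 * 15 = 105 mod 109
  k=18: 37^18 = 49 * 61 = 46 mod 109
  k=27: 37^27 = 49 * 7 * 61 * 37 = 33 mod 109
  k=36: 37^36 = 3 * 15 = 45 mod 109
  k=54: 37^54 = 3 * 49 * 15 * 61 = 108 mod 109
  k=108: 37^108 = 9 * 3 * 7 * 15 = 1 mod 109  <- first divisor giving 1
Order = 108

108


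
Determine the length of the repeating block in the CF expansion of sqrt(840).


Run the CF algorithm for sqrt(840).
a_0 = floor(sqrt(840)) = 28; set m_0=0, q_0=1.
Recurrence: m' = q*a - m,  q' = (d - m'^2)/q,  a' = floor((a_0 + m')/q').
  step 1: m=28, q=56, a=1
  step 2: m=28, q=1, a=56
a_2 = 2*a_0 = 56, so the period closes here.
sqrt(840) = [28; 1, 56]
Period length = 2

2


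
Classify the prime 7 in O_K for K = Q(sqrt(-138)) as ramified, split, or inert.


K = Q(sqrt(-138)). Since d mod 4 = 2, disc(K) = -552.
Check p | disc: -552 mod 7 = 1.
p does not divide disc. Compute Legendre symbol (d/p):
2^((7-1)/2) mod 7 = 1
(d/p) = 1, so p splits: (p) = P*P' with e=1, f=1, g=2.
Therefore p is split.

split


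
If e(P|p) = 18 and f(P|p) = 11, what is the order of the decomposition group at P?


|D_P| = e * f
= 18 * 11
= 198

198


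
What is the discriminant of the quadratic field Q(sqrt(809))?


For K = Q(sqrt(d)) with d squarefree: disc(K) = d if d = 1 mod 4, and disc(K) = 4d if d = 2 or 3 mod 4.
Here d = 809, and d mod 4 = 1.
d = 1 mod 4 (O_K = Z[(1+sqrt(d))/2]), so disc(K) = d = 809

809


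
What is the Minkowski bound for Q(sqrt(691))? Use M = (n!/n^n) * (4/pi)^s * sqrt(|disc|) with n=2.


d = 691, d mod 4 = 3, so disc(K) = 4d = 2764; |disc(K)| = 2764
Real quadratic field, so n = 2, s = r2 = 0, r1 = 2
M = (n!/n^n) * (4/pi)^s * sqrt(|disc(K)|) = (2!/2^2) * (4/pi)^0 * sqrt(2764)
= 0.5 * 1.000000 * 52.573758
= 26.2869

26.2869
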